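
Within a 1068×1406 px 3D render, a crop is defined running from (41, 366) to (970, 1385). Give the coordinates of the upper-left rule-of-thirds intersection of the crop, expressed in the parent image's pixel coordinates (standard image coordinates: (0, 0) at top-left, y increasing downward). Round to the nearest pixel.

Crop width = 970 − 41 = 929 px; one third is 309.67 px.
Crop height = 1385 − 366 = 1019 px; one third is 339.67 px.
The upper-left point is one-third across and one-third down within the crop:
x = 41 + 1 × 309.67 ≈ 351; y = 366 + 1 × 339.67 ≈ 706.

(351, 706)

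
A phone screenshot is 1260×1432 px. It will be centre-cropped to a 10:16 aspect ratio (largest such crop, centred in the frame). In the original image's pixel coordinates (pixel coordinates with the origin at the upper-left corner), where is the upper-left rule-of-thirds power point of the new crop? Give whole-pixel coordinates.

x = 481 px, y = 477 px

1260/1432 > 10/16, so the 10:16 crop keeps the full height 1432 and trims width to 1432 × 10/16 = 895.00 px.
Left offset = (1260 − 895.00)/2 = 182.50 px; top offset = 0.
Upper-left is one-third across and one-third down within the crop:
x = 182.50 + 1 × 895.00/3 ≈ 481; y = 0.00 + 1 × 1432.00/3 ≈ 477.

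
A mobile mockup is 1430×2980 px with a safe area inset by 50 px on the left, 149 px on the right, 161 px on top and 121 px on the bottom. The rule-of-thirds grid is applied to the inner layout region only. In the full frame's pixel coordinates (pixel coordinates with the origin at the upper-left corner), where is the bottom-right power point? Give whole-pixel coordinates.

Content width = 1430 − 50 − 149 = 1231 px; content height = 2980 − 161 − 121 = 2698 px.
Bottom-right is two-thirds across and two-thirds down within the inner layout region.
x = 50 + 2 × 1231/3 = 50 + 820.67 ≈ 871
y = 161 + 2 × 2698/3 = 161 + 1798.67 ≈ 1960

x = 871 px, y = 1960 px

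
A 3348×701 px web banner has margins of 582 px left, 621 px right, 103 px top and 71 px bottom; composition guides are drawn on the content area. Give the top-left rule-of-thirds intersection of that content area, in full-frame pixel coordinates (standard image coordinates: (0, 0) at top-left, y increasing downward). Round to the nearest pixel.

x = 1297 px, y = 279 px

Content width = 3348 − 582 − 621 = 2145 px; content height = 701 − 103 − 71 = 527 px.
Top-left is one-third across and one-third down within the content area.
x = 582 + 1 × 2145/3 = 582 + 715.00 ≈ 1297
y = 103 + 1 × 527/3 = 103 + 175.67 ≈ 279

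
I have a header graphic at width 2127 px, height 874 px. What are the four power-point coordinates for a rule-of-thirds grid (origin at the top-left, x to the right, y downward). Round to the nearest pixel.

(709, 291), (1418, 291), (709, 583), (1418, 583)

One third of 2127 is 709; one third of 874 is 291.33.
Vertical third lines at x = 709 and x = 1418; horizontal third lines at y = 291 and y = 583.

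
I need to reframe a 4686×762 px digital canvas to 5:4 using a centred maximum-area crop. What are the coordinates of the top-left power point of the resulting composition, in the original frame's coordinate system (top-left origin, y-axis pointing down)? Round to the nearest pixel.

4686/762 > 5/4, so the 5:4 crop keeps the full height 762 and trims width to 762 × 5/4 = 952.50 px.
Left offset = (4686 − 952.50)/2 = 1866.75 px; top offset = 0.
Top-left is one-third across and one-third down within the crop:
x = 1866.75 + 1 × 952.50/3 ≈ 2184; y = 0.00 + 1 × 762.00/3 ≈ 254.

x = 2184 px, y = 254 px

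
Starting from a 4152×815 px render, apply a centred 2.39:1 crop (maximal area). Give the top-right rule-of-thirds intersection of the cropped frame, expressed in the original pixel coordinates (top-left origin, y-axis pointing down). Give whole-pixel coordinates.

4152/815 > 2.39/1, so the 2.39:1 crop keeps the full height 815 and trims width to 815 × 2.39/1 = 1947.85 px.
Left offset = (4152 − 1947.85)/2 = 1102.07 px; top offset = 0.
Top-right is two-thirds across and one-third down within the crop:
x = 1102.07 + 2 × 1947.85/3 ≈ 2401; y = 0.00 + 1 × 815.00/3 ≈ 272.

(2401, 272)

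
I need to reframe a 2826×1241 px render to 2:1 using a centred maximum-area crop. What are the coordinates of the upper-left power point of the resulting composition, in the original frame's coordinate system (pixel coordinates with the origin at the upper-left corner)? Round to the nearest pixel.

x = 999 px, y = 414 px

2826/1241 > 2/1, so the 2:1 crop keeps the full height 1241 and trims width to 1241 × 2/1 = 2482.00 px.
Left offset = (2826 − 2482.00)/2 = 172.00 px; top offset = 0.
Upper-left is one-third across and one-third down within the crop:
x = 172.00 + 1 × 2482.00/3 ≈ 999; y = 0.00 + 1 × 1241.00/3 ≈ 414.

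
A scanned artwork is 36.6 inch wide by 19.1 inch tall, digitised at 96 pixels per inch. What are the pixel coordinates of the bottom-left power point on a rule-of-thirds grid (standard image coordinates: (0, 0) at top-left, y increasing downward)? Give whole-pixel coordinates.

In pixels the canvas is 36.6 × 96 = 3513.6 wide and 19.1 × 96 = 1833.6 tall.
The bottom-left point is one-third across and two-thirds down:
x = 1 × 3513.6/3 ≈ 1171; y = 2 × 1833.6/3 ≈ 1222.

(1171, 1222)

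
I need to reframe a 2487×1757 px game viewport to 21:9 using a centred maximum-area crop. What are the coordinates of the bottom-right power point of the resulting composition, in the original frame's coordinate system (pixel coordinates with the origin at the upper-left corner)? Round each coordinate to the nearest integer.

2487/1757 < 21/9, so the 21:9 crop keeps the full width 2487 and trims height to 2487 × 9/21 = 1065.86 px.
Top offset = (1757 − 1065.86)/2 = 345.57 px; left offset = 0.
Bottom-right is two-thirds across and two-thirds down within the crop:
x = 0.00 + 2 × 2487.00/3 ≈ 1658; y = 345.57 + 2 × 1065.86/3 ≈ 1056.

(1658, 1056)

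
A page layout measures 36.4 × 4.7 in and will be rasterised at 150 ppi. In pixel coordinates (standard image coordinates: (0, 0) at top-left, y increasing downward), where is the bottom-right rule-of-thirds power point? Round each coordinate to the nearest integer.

(3640, 470)

In pixels the canvas is 36.4 × 150 = 5460 wide and 4.7 × 150 = 705 tall.
The bottom-right point is two-thirds across and two-thirds down:
x = 2 × 5460/3 ≈ 3640; y = 2 × 705/3 ≈ 470.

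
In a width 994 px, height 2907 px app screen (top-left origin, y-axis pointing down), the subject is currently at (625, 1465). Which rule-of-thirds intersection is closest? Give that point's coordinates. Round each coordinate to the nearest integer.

x = 663 px, y = 1938 px

Third lines: x ∈ {331, 663}, y ∈ {969, 1938}.
625 is closer to x = 663; 1465 is closer to y = 1938.
So the nearest intersection is the lower-right power point.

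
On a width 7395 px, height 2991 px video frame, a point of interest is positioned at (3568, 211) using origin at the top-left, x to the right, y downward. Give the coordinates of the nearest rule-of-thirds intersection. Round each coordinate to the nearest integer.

Third lines: x ∈ {2465, 4930}, y ∈ {997, 1994}.
3568 is closer to x = 2465; 211 is closer to y = 997.
So the nearest intersection is the upper-left power point.

x = 2465 px, y = 997 px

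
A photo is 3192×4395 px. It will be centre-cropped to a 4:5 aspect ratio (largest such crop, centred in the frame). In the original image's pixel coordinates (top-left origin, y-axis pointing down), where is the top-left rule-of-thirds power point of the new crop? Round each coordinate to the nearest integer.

x = 1064 px, y = 1533 px

3192/4395 < 4/5, so the 4:5 crop keeps the full width 3192 and trims height to 3192 × 5/4 = 3990.00 px.
Top offset = (4395 − 3990.00)/2 = 202.50 px; left offset = 0.
Top-left is one-third across and one-third down within the crop:
x = 0.00 + 1 × 3192.00/3 ≈ 1064; y = 202.50 + 1 × 3990.00/3 ≈ 1533.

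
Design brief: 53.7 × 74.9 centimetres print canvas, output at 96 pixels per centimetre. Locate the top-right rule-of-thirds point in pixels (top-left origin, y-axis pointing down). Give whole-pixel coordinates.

In pixels the canvas is 53.7 × 96 = 5155.2 wide and 74.9 × 96 = 7190.4 tall.
The top-right point is two-thirds across and one-third down:
x = 2 × 5155.2/3 ≈ 3437; y = 1 × 7190.4/3 ≈ 2397.

x = 3437 px, y = 2397 px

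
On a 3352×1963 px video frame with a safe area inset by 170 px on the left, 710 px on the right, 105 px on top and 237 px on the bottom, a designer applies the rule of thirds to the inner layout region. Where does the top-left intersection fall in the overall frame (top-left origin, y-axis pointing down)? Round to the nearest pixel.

x = 994 px, y = 645 px

Content width = 3352 − 170 − 710 = 2472 px; content height = 1963 − 105 − 237 = 1621 px.
Top-left is one-third across and one-third down within the inner layout region.
x = 170 + 1 × 2472/3 = 170 + 824.00 ≈ 994
y = 105 + 1 × 1621/3 = 105 + 540.33 ≈ 645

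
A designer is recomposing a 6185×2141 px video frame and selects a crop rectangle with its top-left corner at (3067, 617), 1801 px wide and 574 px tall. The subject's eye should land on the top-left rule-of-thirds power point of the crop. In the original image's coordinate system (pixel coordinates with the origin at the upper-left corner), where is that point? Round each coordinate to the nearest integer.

(3667, 808)

One third of the crop width 1801 is 600.33 px.
One third of the crop height 574 is 191.33 px.
The top-left point is one-third across and one-third down within the crop:
x = 3067 + 1 × 600.33 ≈ 3667; y = 617 + 1 × 191.33 ≈ 808.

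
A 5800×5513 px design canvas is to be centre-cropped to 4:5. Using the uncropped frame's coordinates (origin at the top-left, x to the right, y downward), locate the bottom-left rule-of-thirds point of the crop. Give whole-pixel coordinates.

x = 2165 px, y = 3675 px

5800/5513 > 4/5, so the 4:5 crop keeps the full height 5513 and trims width to 5513 × 4/5 = 4410.40 px.
Left offset = (5800 − 4410.40)/2 = 694.80 px; top offset = 0.
Bottom-left is one-third across and two-thirds down within the crop:
x = 694.80 + 1 × 4410.40/3 ≈ 2165; y = 0.00 + 2 × 5513.00/3 ≈ 3675.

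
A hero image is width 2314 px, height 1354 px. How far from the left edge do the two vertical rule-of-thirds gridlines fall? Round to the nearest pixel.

x = 771 px and x = 1543 px

2314 / 3 = 771.33, so the vertical lines sit at one and two thirds of 2314.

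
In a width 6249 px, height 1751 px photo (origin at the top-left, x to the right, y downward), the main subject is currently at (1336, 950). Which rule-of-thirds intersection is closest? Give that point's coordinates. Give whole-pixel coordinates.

(2083, 1167)

Third lines: x ∈ {2083, 4166}, y ∈ {584, 1167}.
1336 is closer to x = 2083; 950 is closer to y = 1167.
So the nearest intersection is the lower-left power point.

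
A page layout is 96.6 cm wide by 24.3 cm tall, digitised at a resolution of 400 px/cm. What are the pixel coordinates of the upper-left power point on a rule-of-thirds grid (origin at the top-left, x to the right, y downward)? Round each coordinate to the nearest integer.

x = 12880 px, y = 3240 px

In pixels the canvas is 96.6 × 400 = 38640 wide and 24.3 × 400 = 9720 tall.
The upper-left point is one-third across and one-third down:
x = 1 × 38640/3 ≈ 12880; y = 1 × 9720/3 ≈ 3240.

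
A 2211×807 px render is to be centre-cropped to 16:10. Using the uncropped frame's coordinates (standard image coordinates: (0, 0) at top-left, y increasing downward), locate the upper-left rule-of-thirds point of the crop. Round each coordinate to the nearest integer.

(890, 269)

2211/807 > 16/10, so the 16:10 crop keeps the full height 807 and trims width to 807 × 16/10 = 1291.20 px.
Left offset = (2211 − 1291.20)/2 = 459.90 px; top offset = 0.
Upper-left is one-third across and one-third down within the crop:
x = 459.90 + 1 × 1291.20/3 ≈ 890; y = 0.00 + 1 × 807.00/3 ≈ 269.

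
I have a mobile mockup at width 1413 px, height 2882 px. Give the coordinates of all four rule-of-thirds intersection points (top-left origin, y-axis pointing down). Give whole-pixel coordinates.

(471, 961), (942, 961), (471, 1921), (942, 1921)

One third of 1413 is 471; one third of 2882 is 960.67.
Vertical third lines at x = 471 and x = 942; horizontal third lines at y = 961 and y = 1921.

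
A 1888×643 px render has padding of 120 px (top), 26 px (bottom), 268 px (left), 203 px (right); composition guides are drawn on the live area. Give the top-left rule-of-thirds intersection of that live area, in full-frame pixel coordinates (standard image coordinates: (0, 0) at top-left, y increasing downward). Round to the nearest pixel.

Content width = 1888 − 268 − 203 = 1417 px; content height = 643 − 120 − 26 = 497 px.
Top-left is one-third across and one-third down within the live area.
x = 268 + 1 × 1417/3 = 268 + 472.33 ≈ 740
y = 120 + 1 × 497/3 = 120 + 165.67 ≈ 286

x = 740 px, y = 286 px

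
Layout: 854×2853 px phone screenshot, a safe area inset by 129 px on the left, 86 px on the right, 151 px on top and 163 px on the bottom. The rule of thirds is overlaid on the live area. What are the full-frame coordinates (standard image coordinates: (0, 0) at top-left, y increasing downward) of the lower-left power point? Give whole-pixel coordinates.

(342, 1844)

Content width = 854 − 129 − 86 = 639 px; content height = 2853 − 151 − 163 = 2539 px.
Lower-left is one-third across and two-thirds down within the live area.
x = 129 + 1 × 639/3 = 129 + 213.00 ≈ 342
y = 151 + 2 × 2539/3 = 151 + 1692.67 ≈ 1844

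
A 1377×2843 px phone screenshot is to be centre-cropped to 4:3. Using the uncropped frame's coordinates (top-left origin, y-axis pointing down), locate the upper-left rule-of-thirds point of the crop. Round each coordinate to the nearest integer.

x = 459 px, y = 1249 px

1377/2843 < 4/3, so the 4:3 crop keeps the full width 1377 and trims height to 1377 × 3/4 = 1032.75 px.
Top offset = (2843 − 1032.75)/2 = 905.12 px; left offset = 0.
Upper-left is one-third across and one-third down within the crop:
x = 0.00 + 1 × 1377.00/3 ≈ 459; y = 905.12 + 1 × 1032.75/3 ≈ 1249.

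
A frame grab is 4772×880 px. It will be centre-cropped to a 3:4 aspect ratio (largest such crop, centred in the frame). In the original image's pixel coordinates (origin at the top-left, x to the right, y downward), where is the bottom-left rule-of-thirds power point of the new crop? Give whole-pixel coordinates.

4772/880 > 3/4, so the 3:4 crop keeps the full height 880 and trims width to 880 × 3/4 = 660.00 px.
Left offset = (4772 − 660.00)/2 = 2056.00 px; top offset = 0.
Bottom-left is one-third across and two-thirds down within the crop:
x = 2056.00 + 1 × 660.00/3 ≈ 2276; y = 0.00 + 2 × 880.00/3 ≈ 587.

(2276, 587)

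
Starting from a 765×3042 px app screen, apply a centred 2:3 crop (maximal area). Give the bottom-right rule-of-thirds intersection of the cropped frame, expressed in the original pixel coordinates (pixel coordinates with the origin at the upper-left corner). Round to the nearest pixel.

x = 510 px, y = 1712 px

765/3042 < 2/3, so the 2:3 crop keeps the full width 765 and trims height to 765 × 3/2 = 1147.50 px.
Top offset = (3042 − 1147.50)/2 = 947.25 px; left offset = 0.
Bottom-right is two-thirds across and two-thirds down within the crop:
x = 0.00 + 2 × 765.00/3 ≈ 510; y = 947.25 + 2 × 1147.50/3 ≈ 1712.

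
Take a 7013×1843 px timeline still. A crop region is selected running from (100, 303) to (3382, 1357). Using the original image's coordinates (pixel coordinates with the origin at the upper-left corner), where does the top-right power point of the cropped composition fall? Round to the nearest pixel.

x = 2288 px, y = 654 px

Crop width = 3382 − 100 = 3282 px; one third is 1094.00 px.
Crop height = 1357 − 303 = 1054 px; one third is 351.33 px.
The top-right point is two-thirds across and one-third down within the crop:
x = 100 + 2 × 1094.00 ≈ 2288; y = 303 + 1 × 351.33 ≈ 654.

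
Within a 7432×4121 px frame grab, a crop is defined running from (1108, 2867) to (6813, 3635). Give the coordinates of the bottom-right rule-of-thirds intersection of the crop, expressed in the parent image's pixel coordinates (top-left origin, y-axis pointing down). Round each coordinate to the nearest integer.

(4911, 3379)

Crop width = 6813 − 1108 = 5705 px; one third is 1901.67 px.
Crop height = 3635 − 2867 = 768 px; one third is 256.00 px.
The bottom-right point is two-thirds across and two-thirds down within the crop:
x = 1108 + 2 × 1901.67 ≈ 4911; y = 2867 + 2 × 256.00 ≈ 3379.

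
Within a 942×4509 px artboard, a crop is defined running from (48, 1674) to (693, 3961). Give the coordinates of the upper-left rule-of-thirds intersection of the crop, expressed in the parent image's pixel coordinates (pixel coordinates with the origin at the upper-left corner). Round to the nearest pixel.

x = 263 px, y = 2436 px

Crop width = 693 − 48 = 645 px; one third is 215.00 px.
Crop height = 3961 − 1674 = 2287 px; one third is 762.33 px.
The upper-left point is one-third across and one-third down within the crop:
x = 48 + 1 × 215.00 ≈ 263; y = 1674 + 1 × 762.33 ≈ 2436.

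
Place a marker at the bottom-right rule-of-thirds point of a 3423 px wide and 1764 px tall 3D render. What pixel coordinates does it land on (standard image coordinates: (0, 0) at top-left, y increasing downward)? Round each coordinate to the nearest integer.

The bottom-right point sits two-thirds of the way across and two-thirds of the way down.
x = 2 × 3423/3 ≈ 2282; y = 2 × 1764/3 ≈ 1176.

(2282, 1176)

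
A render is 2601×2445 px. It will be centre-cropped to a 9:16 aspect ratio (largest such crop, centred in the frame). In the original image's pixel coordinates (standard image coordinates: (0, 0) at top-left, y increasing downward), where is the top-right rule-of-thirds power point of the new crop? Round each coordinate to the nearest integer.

(1530, 815)

2601/2445 > 9/16, so the 9:16 crop keeps the full height 2445 and trims width to 2445 × 9/16 = 1375.31 px.
Left offset = (2601 − 1375.31)/2 = 612.84 px; top offset = 0.
Top-right is two-thirds across and one-third down within the crop:
x = 612.84 + 2 × 1375.31/3 ≈ 1530; y = 0.00 + 1 × 2445.00/3 ≈ 815.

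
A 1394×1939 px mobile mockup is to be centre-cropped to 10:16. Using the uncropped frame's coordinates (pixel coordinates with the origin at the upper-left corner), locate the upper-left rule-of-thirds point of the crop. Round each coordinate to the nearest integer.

x = 495 px, y = 646 px

1394/1939 > 10/16, so the 10:16 crop keeps the full height 1939 and trims width to 1939 × 10/16 = 1211.88 px.
Left offset = (1394 − 1211.88)/2 = 91.06 px; top offset = 0.
Upper-left is one-third across and one-third down within the crop:
x = 91.06 + 1 × 1211.88/3 ≈ 495; y = 0.00 + 1 × 1939.00/3 ≈ 646.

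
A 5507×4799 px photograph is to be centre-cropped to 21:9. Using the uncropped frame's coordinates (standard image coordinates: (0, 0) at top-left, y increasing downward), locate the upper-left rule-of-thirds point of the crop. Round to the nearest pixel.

(1836, 2006)

5507/4799 < 21/9, so the 21:9 crop keeps the full width 5507 and trims height to 5507 × 9/21 = 2360.14 px.
Top offset = (4799 − 2360.14)/2 = 1219.43 px; left offset = 0.
Upper-left is one-third across and one-third down within the crop:
x = 0.00 + 1 × 5507.00/3 ≈ 1836; y = 1219.43 + 1 × 2360.14/3 ≈ 2006.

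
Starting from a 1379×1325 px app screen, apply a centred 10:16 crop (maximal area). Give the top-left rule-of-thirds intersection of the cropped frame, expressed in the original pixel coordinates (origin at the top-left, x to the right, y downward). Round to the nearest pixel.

x = 551 px, y = 442 px

1379/1325 > 10/16, so the 10:16 crop keeps the full height 1325 and trims width to 1325 × 10/16 = 828.12 px.
Left offset = (1379 − 828.12)/2 = 275.44 px; top offset = 0.
Top-left is one-third across and one-third down within the crop:
x = 275.44 + 1 × 828.12/3 ≈ 551; y = 0.00 + 1 × 1325.00/3 ≈ 442.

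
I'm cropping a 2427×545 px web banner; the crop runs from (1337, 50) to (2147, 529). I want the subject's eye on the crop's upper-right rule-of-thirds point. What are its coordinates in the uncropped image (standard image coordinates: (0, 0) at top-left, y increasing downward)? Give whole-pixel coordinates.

x = 1877 px, y = 210 px

Crop width = 2147 − 1337 = 810 px; one third is 270.00 px.
Crop height = 529 − 50 = 479 px; one third is 159.67 px.
The upper-right point is two-thirds across and one-third down within the crop:
x = 1337 + 2 × 270.00 ≈ 1877; y = 50 + 1 × 159.67 ≈ 210.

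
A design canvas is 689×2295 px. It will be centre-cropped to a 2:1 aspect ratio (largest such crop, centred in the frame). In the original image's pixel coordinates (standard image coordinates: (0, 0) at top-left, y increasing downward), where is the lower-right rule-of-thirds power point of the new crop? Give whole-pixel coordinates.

689/2295 < 2/1, so the 2:1 crop keeps the full width 689 and trims height to 689 × 1/2 = 344.50 px.
Top offset = (2295 − 344.50)/2 = 975.25 px; left offset = 0.
Lower-right is two-thirds across and two-thirds down within the crop:
x = 0.00 + 2 × 689.00/3 ≈ 459; y = 975.25 + 2 × 344.50/3 ≈ 1205.

x = 459 px, y = 1205 px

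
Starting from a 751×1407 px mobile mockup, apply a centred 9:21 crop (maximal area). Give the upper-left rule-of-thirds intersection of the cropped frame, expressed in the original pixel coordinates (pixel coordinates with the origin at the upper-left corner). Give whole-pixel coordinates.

751/1407 > 9/21, so the 9:21 crop keeps the full height 1407 and trims width to 1407 × 9/21 = 603.00 px.
Left offset = (751 − 603.00)/2 = 74.00 px; top offset = 0.
Upper-left is one-third across and one-third down within the crop:
x = 74.00 + 1 × 603.00/3 ≈ 275; y = 0.00 + 1 × 1407.00/3 ≈ 469.

x = 275 px, y = 469 px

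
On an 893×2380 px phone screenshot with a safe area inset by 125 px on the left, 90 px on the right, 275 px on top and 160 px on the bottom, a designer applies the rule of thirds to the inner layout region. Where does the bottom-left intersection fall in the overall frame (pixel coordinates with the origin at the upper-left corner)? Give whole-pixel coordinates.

Content width = 893 − 125 − 90 = 678 px; content height = 2380 − 275 − 160 = 1945 px.
Bottom-left is one-third across and two-thirds down within the inner layout region.
x = 125 + 1 × 678/3 = 125 + 226.00 ≈ 351
y = 275 + 2 × 1945/3 = 275 + 1296.67 ≈ 1572

x = 351 px, y = 1572 px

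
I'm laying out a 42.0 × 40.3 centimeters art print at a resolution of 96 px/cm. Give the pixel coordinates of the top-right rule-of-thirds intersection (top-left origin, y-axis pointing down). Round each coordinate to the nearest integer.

x = 2688 px, y = 1290 px

In pixels the canvas is 42.0 × 96 = 4032 wide and 40.3 × 96 = 3868.8 tall.
The top-right point is two-thirds across and one-third down:
x = 2 × 4032/3 ≈ 2688; y = 1 × 3868.8/3 ≈ 1290.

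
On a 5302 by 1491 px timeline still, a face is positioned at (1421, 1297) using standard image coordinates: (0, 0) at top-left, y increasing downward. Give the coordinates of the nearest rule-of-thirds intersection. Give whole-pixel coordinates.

(1767, 994)

Third lines: x ∈ {1767, 3535}, y ∈ {497, 994}.
1421 is closer to x = 1767; 1297 is closer to y = 994.
So the nearest intersection is the lower-left power point.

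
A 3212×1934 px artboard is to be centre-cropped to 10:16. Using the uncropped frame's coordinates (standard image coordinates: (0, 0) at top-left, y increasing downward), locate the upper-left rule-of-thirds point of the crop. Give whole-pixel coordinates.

x = 1405 px, y = 645 px

3212/1934 > 10/16, so the 10:16 crop keeps the full height 1934 and trims width to 1934 × 10/16 = 1208.75 px.
Left offset = (3212 − 1208.75)/2 = 1001.62 px; top offset = 0.
Upper-left is one-third across and one-third down within the crop:
x = 1001.62 + 1 × 1208.75/3 ≈ 1405; y = 0.00 + 1 × 1934.00/3 ≈ 645.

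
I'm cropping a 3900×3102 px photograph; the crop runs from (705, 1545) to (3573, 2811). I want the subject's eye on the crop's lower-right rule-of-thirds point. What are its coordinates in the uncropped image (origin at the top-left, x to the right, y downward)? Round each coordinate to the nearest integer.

Crop width = 3573 − 705 = 2868 px; one third is 956.00 px.
Crop height = 2811 − 1545 = 1266 px; one third is 422.00 px.
The lower-right point is two-thirds across and two-thirds down within the crop:
x = 705 + 2 × 956.00 ≈ 2617; y = 1545 + 2 × 422.00 ≈ 2389.

x = 2617 px, y = 2389 px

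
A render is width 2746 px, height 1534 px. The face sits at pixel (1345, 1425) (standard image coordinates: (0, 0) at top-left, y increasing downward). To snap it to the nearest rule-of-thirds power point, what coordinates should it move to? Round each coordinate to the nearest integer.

Third lines: x ∈ {915, 1831}, y ∈ {511, 1023}.
1345 is closer to x = 915; 1425 is closer to y = 1023.
So the nearest intersection is the lower-left power point.

(915, 1023)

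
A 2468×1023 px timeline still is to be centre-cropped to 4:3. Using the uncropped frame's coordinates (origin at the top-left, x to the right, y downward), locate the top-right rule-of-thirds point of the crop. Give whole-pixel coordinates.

x = 1461 px, y = 341 px

2468/1023 > 4/3, so the 4:3 crop keeps the full height 1023 and trims width to 1023 × 4/3 = 1364.00 px.
Left offset = (2468 − 1364.00)/2 = 552.00 px; top offset = 0.
Top-right is two-thirds across and one-third down within the crop:
x = 552.00 + 2 × 1364.00/3 ≈ 1461; y = 0.00 + 1 × 1023.00/3 ≈ 341.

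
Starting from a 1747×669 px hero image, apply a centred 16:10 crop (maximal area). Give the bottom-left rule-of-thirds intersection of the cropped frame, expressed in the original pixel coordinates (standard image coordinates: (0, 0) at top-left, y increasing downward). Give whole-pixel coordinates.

x = 695 px, y = 446 px

1747/669 > 16/10, so the 16:10 crop keeps the full height 669 and trims width to 669 × 16/10 = 1070.40 px.
Left offset = (1747 − 1070.40)/2 = 338.30 px; top offset = 0.
Bottom-left is one-third across and two-thirds down within the crop:
x = 338.30 + 1 × 1070.40/3 ≈ 695; y = 0.00 + 2 × 669.00/3 ≈ 446.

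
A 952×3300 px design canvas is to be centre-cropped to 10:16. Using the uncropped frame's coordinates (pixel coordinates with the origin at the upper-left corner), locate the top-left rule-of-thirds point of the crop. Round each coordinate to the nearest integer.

952/3300 < 10/16, so the 10:16 crop keeps the full width 952 and trims height to 952 × 16/10 = 1523.20 px.
Top offset = (3300 − 1523.20)/2 = 888.40 px; left offset = 0.
Top-left is one-third across and one-third down within the crop:
x = 0.00 + 1 × 952.00/3 ≈ 317; y = 888.40 + 1 × 1523.20/3 ≈ 1396.

(317, 1396)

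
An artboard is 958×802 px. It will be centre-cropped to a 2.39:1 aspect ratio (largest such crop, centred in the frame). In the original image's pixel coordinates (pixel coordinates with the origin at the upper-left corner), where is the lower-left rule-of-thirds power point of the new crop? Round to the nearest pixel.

x = 319 px, y = 468 px

958/802 < 2.39/1, so the 2.39:1 crop keeps the full width 958 and trims height to 958 × 1/2.39 = 400.84 px.
Top offset = (802 − 400.84)/2 = 200.58 px; left offset = 0.
Lower-left is one-third across and two-thirds down within the crop:
x = 0.00 + 1 × 958.00/3 ≈ 319; y = 200.58 + 2 × 400.84/3 ≈ 468.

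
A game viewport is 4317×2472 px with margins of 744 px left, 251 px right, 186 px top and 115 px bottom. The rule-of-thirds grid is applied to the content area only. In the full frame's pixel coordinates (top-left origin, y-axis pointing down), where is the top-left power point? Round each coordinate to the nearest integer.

x = 1851 px, y = 910 px

Content width = 4317 − 744 − 251 = 3322 px; content height = 2472 − 186 − 115 = 2171 px.
Top-left is one-third across and one-third down within the content area.
x = 744 + 1 × 3322/3 = 744 + 1107.33 ≈ 1851
y = 186 + 1 × 2171/3 = 186 + 723.67 ≈ 910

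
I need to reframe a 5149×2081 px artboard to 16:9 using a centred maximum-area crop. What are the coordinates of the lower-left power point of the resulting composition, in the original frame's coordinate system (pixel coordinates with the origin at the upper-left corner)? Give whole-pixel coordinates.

x = 1958 px, y = 1387 px

5149/2081 > 16/9, so the 16:9 crop keeps the full height 2081 and trims width to 2081 × 16/9 = 3699.56 px.
Left offset = (5149 − 3699.56)/2 = 724.72 px; top offset = 0.
Lower-left is one-third across and two-thirds down within the crop:
x = 724.72 + 1 × 3699.56/3 ≈ 1958; y = 0.00 + 2 × 2081.00/3 ≈ 1387.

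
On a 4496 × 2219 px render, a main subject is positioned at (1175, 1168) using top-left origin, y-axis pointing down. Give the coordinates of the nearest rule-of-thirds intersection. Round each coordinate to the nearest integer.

x = 1499 px, y = 1479 px

Third lines: x ∈ {1499, 2997}, y ∈ {740, 1479}.
1175 is closer to x = 1499; 1168 is closer to y = 1479.
So the nearest intersection is the lower-left power point.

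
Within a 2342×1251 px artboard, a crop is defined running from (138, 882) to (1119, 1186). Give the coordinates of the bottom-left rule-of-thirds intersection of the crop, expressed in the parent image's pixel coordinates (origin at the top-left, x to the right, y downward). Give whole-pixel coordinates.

Crop width = 1119 − 138 = 981 px; one third is 327.00 px.
Crop height = 1186 − 882 = 304 px; one third is 101.33 px.
The bottom-left point is one-third across and two-thirds down within the crop:
x = 138 + 1 × 327.00 ≈ 465; y = 882 + 2 × 101.33 ≈ 1085.

x = 465 px, y = 1085 px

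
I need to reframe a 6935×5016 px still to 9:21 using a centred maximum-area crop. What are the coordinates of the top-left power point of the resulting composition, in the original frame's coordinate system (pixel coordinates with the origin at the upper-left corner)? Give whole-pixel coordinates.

6935/5016 > 9/21, so the 9:21 crop keeps the full height 5016 and trims width to 5016 × 9/21 = 2149.71 px.
Left offset = (6935 − 2149.71)/2 = 2392.64 px; top offset = 0.
Top-left is one-third across and one-third down within the crop:
x = 2392.64 + 1 × 2149.71/3 ≈ 3109; y = 0.00 + 1 × 5016.00/3 ≈ 1672.

(3109, 1672)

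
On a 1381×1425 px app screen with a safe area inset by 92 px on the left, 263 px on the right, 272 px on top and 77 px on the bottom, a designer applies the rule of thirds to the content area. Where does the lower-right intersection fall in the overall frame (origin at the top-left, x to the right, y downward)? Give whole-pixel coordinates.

Content width = 1381 − 92 − 263 = 1026 px; content height = 1425 − 272 − 77 = 1076 px.
Lower-right is two-thirds across and two-thirds down within the content area.
x = 92 + 2 × 1026/3 = 92 + 684.00 ≈ 776
y = 272 + 2 × 1076/3 = 272 + 717.33 ≈ 989

(776, 989)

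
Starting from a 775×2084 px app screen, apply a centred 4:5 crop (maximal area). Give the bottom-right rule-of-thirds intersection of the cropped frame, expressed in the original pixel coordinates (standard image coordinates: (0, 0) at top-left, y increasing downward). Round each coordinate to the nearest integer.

775/2084 < 4/5, so the 4:5 crop keeps the full width 775 and trims height to 775 × 5/4 = 968.75 px.
Top offset = (2084 − 968.75)/2 = 557.62 px; left offset = 0.
Bottom-right is two-thirds across and two-thirds down within the crop:
x = 0.00 + 2 × 775.00/3 ≈ 517; y = 557.62 + 2 × 968.75/3 ≈ 1203.

(517, 1203)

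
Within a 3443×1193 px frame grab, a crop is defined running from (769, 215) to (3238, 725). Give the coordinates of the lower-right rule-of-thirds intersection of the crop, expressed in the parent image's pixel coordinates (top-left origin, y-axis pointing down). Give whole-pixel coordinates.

Crop width = 3238 − 769 = 2469 px; one third is 823.00 px.
Crop height = 725 − 215 = 510 px; one third is 170.00 px.
The lower-right point is two-thirds across and two-thirds down within the crop:
x = 769 + 2 × 823.00 ≈ 2415; y = 215 + 2 × 170.00 ≈ 555.

x = 2415 px, y = 555 px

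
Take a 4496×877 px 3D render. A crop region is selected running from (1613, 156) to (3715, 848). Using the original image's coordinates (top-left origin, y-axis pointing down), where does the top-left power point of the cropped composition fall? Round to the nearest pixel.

Crop width = 3715 − 1613 = 2102 px; one third is 700.67 px.
Crop height = 848 − 156 = 692 px; one third is 230.67 px.
The top-left point is one-third across and one-third down within the crop:
x = 1613 + 1 × 700.67 ≈ 2314; y = 156 + 1 × 230.67 ≈ 387.

(2314, 387)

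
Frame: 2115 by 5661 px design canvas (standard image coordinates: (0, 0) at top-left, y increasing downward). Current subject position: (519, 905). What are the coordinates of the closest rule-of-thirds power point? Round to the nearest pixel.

Third lines: x ∈ {705, 1410}, y ∈ {1887, 3774}.
519 is closer to x = 705; 905 is closer to y = 1887.
So the nearest intersection is the upper-left power point.

(705, 1887)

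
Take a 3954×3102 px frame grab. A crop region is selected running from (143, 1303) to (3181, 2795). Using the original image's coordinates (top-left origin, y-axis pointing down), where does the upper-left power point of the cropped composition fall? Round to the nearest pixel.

x = 1156 px, y = 1800 px

Crop width = 3181 − 143 = 3038 px; one third is 1012.67 px.
Crop height = 2795 − 1303 = 1492 px; one third is 497.33 px.
The upper-left point is one-third across and one-third down within the crop:
x = 143 + 1 × 1012.67 ≈ 1156; y = 1303 + 1 × 497.33 ≈ 1800.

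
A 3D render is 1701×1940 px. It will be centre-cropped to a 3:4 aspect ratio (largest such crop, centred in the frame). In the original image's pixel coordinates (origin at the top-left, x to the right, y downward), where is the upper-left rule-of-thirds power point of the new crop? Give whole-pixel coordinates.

1701/1940 > 3/4, so the 3:4 crop keeps the full height 1940 and trims width to 1940 × 3/4 = 1455.00 px.
Left offset = (1701 − 1455.00)/2 = 123.00 px; top offset = 0.
Upper-left is one-third across and one-third down within the crop:
x = 123.00 + 1 × 1455.00/3 ≈ 608; y = 0.00 + 1 × 1940.00/3 ≈ 647.

(608, 647)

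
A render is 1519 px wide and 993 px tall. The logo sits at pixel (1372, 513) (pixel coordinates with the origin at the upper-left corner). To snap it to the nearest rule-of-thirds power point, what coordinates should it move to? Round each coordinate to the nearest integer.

Third lines: x ∈ {506, 1013}, y ∈ {331, 662}.
1372 is closer to x = 1013; 513 is closer to y = 662.
So the nearest intersection is the lower-right power point.

x = 1013 px, y = 662 px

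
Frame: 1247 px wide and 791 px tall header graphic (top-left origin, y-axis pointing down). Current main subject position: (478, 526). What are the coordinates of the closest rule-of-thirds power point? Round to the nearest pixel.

Third lines: x ∈ {416, 831}, y ∈ {264, 527}.
478 is closer to x = 416; 526 is closer to y = 527.
So the nearest intersection is the lower-left power point.

(416, 527)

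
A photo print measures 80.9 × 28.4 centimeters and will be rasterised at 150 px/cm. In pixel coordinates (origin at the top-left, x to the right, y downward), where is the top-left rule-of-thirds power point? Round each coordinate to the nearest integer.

(4045, 1420)

In pixels the canvas is 80.9 × 150 = 12135 wide and 28.4 × 150 = 4260 tall.
The top-left point is one-third across and one-third down:
x = 1 × 12135/3 ≈ 4045; y = 1 × 4260/3 ≈ 1420.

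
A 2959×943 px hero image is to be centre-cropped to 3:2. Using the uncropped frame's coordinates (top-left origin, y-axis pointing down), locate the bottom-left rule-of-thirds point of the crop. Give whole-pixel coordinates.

2959/943 > 3/2, so the 3:2 crop keeps the full height 943 and trims width to 943 × 3/2 = 1414.50 px.
Left offset = (2959 − 1414.50)/2 = 772.25 px; top offset = 0.
Bottom-left is one-third across and two-thirds down within the crop:
x = 772.25 + 1 × 1414.50/3 ≈ 1244; y = 0.00 + 2 × 943.00/3 ≈ 629.

(1244, 629)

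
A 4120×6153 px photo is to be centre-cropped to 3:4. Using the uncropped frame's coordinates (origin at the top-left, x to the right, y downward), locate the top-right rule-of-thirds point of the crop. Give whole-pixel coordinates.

4120/6153 < 3/4, so the 3:4 crop keeps the full width 4120 and trims height to 4120 × 4/3 = 5493.33 px.
Top offset = (6153 − 5493.33)/2 = 329.83 px; left offset = 0.
Top-right is two-thirds across and one-third down within the crop:
x = 0.00 + 2 × 4120.00/3 ≈ 2747; y = 329.83 + 1 × 5493.33/3 ≈ 2161.

x = 2747 px, y = 2161 px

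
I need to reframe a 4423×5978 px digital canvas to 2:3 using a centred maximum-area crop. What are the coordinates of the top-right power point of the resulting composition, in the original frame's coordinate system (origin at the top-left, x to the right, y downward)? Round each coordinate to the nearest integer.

(2876, 1993)

4423/5978 > 2/3, so the 2:3 crop keeps the full height 5978 and trims width to 5978 × 2/3 = 3985.33 px.
Left offset = (4423 − 3985.33)/2 = 218.83 px; top offset = 0.
Top-right is two-thirds across and one-third down within the crop:
x = 218.83 + 2 × 3985.33/3 ≈ 2876; y = 0.00 + 1 × 5978.00/3 ≈ 1993.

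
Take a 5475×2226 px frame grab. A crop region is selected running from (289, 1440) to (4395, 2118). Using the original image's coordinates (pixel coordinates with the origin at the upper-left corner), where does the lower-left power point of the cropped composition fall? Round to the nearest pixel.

Crop width = 4395 − 289 = 4106 px; one third is 1368.67 px.
Crop height = 2118 − 1440 = 678 px; one third is 226.00 px.
The lower-left point is one-third across and two-thirds down within the crop:
x = 289 + 1 × 1368.67 ≈ 1658; y = 1440 + 2 × 226.00 ≈ 1892.

(1658, 1892)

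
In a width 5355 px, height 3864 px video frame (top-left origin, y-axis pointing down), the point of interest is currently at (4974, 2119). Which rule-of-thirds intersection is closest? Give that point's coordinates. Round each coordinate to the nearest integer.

x = 3570 px, y = 2576 px

Third lines: x ∈ {1785, 3570}, y ∈ {1288, 2576}.
4974 is closer to x = 3570; 2119 is closer to y = 2576.
So the nearest intersection is the lower-right power point.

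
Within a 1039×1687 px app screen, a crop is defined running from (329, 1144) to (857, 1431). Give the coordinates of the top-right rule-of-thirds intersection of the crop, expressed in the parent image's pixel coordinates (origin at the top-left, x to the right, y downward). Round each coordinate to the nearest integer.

Crop width = 857 − 329 = 528 px; one third is 176.00 px.
Crop height = 1431 − 1144 = 287 px; one third is 95.67 px.
The top-right point is two-thirds across and one-third down within the crop:
x = 329 + 2 × 176.00 ≈ 681; y = 1144 + 1 × 95.67 ≈ 1240.

x = 681 px, y = 1240 px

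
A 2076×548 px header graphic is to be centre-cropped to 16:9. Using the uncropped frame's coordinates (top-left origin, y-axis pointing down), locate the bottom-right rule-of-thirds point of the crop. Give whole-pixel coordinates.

(1200, 365)

2076/548 > 16/9, so the 16:9 crop keeps the full height 548 and trims width to 548 × 16/9 = 974.22 px.
Left offset = (2076 − 974.22)/2 = 550.89 px; top offset = 0.
Bottom-right is two-thirds across and two-thirds down within the crop:
x = 550.89 + 2 × 974.22/3 ≈ 1200; y = 0.00 + 2 × 548.00/3 ≈ 365.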